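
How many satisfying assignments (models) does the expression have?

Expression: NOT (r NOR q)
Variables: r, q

Satisfying assignments: (0,1), (1,0), (1,1)
Count: 3 out of 4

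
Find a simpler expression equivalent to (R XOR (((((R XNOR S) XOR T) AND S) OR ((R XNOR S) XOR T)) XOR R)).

By XOR self-cancellation ((E XOR v) XOR v = E) then absorption (E OR (E AND v) = E):
= ((R XNOR S) XOR T)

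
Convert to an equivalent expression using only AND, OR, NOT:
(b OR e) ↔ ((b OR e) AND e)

((b OR e) AND ((b OR e) AND e)) OR (NOT (b OR e) AND NOT ((b OR e) AND e))
(Biconditional = both true or both false)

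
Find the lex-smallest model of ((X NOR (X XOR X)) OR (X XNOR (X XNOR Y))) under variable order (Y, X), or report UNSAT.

Y=0, X=0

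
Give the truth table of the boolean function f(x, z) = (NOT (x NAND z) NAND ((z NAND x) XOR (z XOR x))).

x | z | Output
--------------
0 | 0 | 1
0 | 1 | 1
1 | 0 | 1
1 | 1 | 1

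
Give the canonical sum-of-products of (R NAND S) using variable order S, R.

Σm(0, 1, 2) = (NOT S AND NOT R) OR (NOT S AND R) OR (S AND NOT R)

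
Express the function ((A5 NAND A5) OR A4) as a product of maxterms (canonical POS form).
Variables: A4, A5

ΠM(1) = (A4 OR NOT A5)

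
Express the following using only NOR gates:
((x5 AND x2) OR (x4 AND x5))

((((x5 NOR x5) NOR (x2 NOR x2)) NOR ((x4 NOR x4) NOR (x5 NOR x5))) NOR (((x5 NOR x5) NOR (x2 NOR x2)) NOR ((x4 NOR x4) NOR (x5 NOR x5))))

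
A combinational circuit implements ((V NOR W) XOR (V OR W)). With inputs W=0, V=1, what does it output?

Substituting: ((1 NOR 0) XOR (1 OR 0))
= 1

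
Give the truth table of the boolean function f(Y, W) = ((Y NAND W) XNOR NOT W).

Y | W | Output
--------------
0 | 0 | 1
0 | 1 | 0
1 | 0 | 1
1 | 1 | 1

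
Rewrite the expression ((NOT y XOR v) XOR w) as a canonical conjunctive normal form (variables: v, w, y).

(v OR w OR NOT y) AND (v OR NOT w OR y) AND (NOT v OR w OR y) AND (NOT v OR NOT w OR NOT y)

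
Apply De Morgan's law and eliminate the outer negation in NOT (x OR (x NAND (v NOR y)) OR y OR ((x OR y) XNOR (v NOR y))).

NOT x AND NOT (x NAND (v NOR y)) AND NOT y AND NOT ((x OR y) XNOR (v NOR y))
De Morgan's: NOT(OR of terms) = AND of negations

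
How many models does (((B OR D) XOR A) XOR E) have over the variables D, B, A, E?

Satisfying assignments: (0,0,0,1), (0,0,1,0), (0,1,0,0), (0,1,1,1), (1,0,0,0), (1,0,1,1), (1,1,0,0), (1,1,1,1)
Count: 8 out of 16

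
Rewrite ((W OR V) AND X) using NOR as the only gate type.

((((W NOR V) NOR (W NOR V)) NOR ((W NOR V) NOR (W NOR V))) NOR (X NOR X))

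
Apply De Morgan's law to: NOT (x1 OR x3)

NOT x1 AND NOT x3
De Morgan's: NOT(OR of terms) = AND of negations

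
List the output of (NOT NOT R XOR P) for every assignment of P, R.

P | R | Output
--------------
0 | 0 | 0
0 | 1 | 1
1 | 0 | 1
1 | 1 | 0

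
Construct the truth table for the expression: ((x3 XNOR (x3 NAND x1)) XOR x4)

x4 | x1 | x3 | Output
---------------------
0 | 0 | 0 | 0
0 | 0 | 1 | 1
0 | 1 | 0 | 0
0 | 1 | 1 | 0
1 | 0 | 0 | 1
1 | 0 | 1 | 0
1 | 1 | 0 | 1
1 | 1 | 1 | 1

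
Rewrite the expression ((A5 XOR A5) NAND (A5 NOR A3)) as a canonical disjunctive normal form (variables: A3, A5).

(NOT A3 AND NOT A5) OR (NOT A3 AND A5) OR (A3 AND NOT A5) OR (A3 AND A5)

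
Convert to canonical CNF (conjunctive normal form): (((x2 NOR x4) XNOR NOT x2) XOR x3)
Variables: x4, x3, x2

(x4 OR NOT x3 OR x2) AND (x4 OR NOT x3 OR NOT x2) AND (NOT x4 OR x3 OR x2) AND (NOT x4 OR NOT x3 OR NOT x2)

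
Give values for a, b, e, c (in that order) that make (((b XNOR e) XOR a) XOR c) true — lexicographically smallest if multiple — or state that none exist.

a=0, b=0, e=0, c=0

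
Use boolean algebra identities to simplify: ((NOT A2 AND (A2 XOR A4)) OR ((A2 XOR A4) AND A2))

By distribution ((E AND v) OR (E AND NOT v) = E):
= (A2 XOR A4)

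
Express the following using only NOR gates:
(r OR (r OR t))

((r NOR ((r NOR t) NOR (r NOR t))) NOR (r NOR ((r NOR t) NOR (r NOR t))))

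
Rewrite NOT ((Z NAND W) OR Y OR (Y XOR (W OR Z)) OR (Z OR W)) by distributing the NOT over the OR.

NOT (Z NAND W) AND NOT Y AND NOT (Y XOR (W OR Z)) AND NOT (Z OR W)
De Morgan's: NOT(OR of terms) = AND of negations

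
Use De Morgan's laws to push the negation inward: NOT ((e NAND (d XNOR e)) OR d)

NOT (e NAND (d XNOR e)) AND NOT d
De Morgan's: NOT(OR of terms) = AND of negations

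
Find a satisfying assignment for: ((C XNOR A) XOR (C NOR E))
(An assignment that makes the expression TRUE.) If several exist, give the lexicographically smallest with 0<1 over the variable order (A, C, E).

A=0, C=0, E=1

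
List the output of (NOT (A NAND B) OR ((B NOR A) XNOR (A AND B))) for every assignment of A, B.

A | B | Output
--------------
0 | 0 | 0
0 | 1 | 1
1 | 0 | 1
1 | 1 | 1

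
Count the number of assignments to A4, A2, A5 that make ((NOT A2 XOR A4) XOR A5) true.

Satisfying assignments: (0,0,0), (0,1,1), (1,0,1), (1,1,0)
Count: 4 out of 8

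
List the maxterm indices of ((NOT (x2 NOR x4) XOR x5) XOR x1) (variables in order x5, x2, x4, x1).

ΠM(0, 3, 5, 7, 9, 10, 12, 14) = (x5 OR x2 OR x4 OR x1) AND (x5 OR x2 OR NOT x4 OR NOT x1) AND (x5 OR NOT x2 OR x4 OR NOT x1) AND (x5 OR NOT x2 OR NOT x4 OR NOT x1) AND (NOT x5 OR x2 OR x4 OR NOT x1) AND (NOT x5 OR x2 OR NOT x4 OR x1) AND (NOT x5 OR NOT x2 OR x4 OR x1) AND (NOT x5 OR NOT x2 OR NOT x4 OR x1)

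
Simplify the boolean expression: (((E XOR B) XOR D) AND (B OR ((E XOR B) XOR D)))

By absorption (E AND (E OR v) = E):
= ((E XOR B) XOR D)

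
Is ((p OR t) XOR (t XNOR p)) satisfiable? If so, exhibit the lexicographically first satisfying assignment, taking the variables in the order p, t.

p=0, t=0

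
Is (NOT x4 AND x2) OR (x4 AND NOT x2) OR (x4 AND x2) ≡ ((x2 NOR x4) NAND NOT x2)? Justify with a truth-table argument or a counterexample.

Yes, they are equivalent — the two output columns agree on all 4 assignments:
x4 | x2 | Expression 1 | Expression 2
-------------------------------------
0 | 0 | 0 | 0
0 | 1 | 1 | 1
1 | 0 | 1 | 1
1 | 1 | 1 | 1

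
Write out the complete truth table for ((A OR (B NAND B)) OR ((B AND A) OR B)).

A | B | Output
--------------
0 | 0 | 1
0 | 1 | 1
1 | 0 | 1
1 | 1 | 1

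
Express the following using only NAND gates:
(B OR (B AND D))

((B NAND B) NAND (((B NAND D) NAND (B NAND D)) NAND ((B NAND D) NAND (B NAND D))))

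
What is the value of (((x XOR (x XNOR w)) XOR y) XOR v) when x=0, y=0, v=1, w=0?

Substituting: (((0 XOR (0 XNOR 0)) XOR 0) XOR 1)
= 0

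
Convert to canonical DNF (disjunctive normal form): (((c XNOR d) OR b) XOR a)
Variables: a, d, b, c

(NOT a AND NOT d AND NOT b AND NOT c) OR (NOT a AND NOT d AND b AND NOT c) OR (NOT a AND NOT d AND b AND c) OR (NOT a AND d AND NOT b AND c) OR (NOT a AND d AND b AND NOT c) OR (NOT a AND d AND b AND c) OR (a AND NOT d AND NOT b AND c) OR (a AND d AND NOT b AND NOT c)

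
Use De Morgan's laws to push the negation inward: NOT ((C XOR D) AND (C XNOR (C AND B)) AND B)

NOT (C XOR D) OR NOT (C XNOR (C AND B)) OR NOT B
De Morgan's: NOT(AND of terms) = OR of negations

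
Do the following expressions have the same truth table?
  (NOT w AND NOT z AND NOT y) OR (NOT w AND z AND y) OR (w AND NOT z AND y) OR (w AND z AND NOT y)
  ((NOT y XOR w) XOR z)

Yes, they are equivalent — the two output columns agree on all 8 assignments:
w | z | y | Expression 1 | Expression 2
---------------------------------------
0 | 0 | 0 | 1 | 1
0 | 0 | 1 | 0 | 0
0 | 1 | 0 | 0 | 0
0 | 1 | 1 | 1 | 1
1 | 0 | 0 | 0 | 0
1 | 0 | 1 | 1 | 1
1 | 1 | 0 | 1 | 1
1 | 1 | 1 | 0 | 0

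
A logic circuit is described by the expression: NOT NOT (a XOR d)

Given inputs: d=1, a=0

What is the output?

Substituting: NOT NOT (0 XOR 1)
= 1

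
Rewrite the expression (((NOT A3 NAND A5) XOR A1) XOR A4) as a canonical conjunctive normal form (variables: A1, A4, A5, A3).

(A1 OR A4 OR NOT A5 OR A3) AND (A1 OR NOT A4 OR A5 OR A3) AND (A1 OR NOT A4 OR A5 OR NOT A3) AND (A1 OR NOT A4 OR NOT A5 OR NOT A3) AND (NOT A1 OR A4 OR A5 OR A3) AND (NOT A1 OR A4 OR A5 OR NOT A3) AND (NOT A1 OR A4 OR NOT A5 OR NOT A3) AND (NOT A1 OR NOT A4 OR NOT A5 OR A3)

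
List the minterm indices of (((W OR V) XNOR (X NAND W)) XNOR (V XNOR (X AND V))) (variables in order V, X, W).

Σm(1, 6) = (NOT V AND NOT X AND W) OR (V AND X AND NOT W)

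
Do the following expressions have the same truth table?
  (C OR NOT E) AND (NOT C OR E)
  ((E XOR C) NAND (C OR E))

Yes, they are equivalent — the two output columns agree on all 4 assignments:
C | E | Expression 1 | Expression 2
-----------------------------------
0 | 0 | 1 | 1
0 | 1 | 0 | 0
1 | 0 | 0 | 0
1 | 1 | 1 | 1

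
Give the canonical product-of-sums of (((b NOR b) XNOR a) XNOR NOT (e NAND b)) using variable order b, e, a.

ΠM(1, 3, 4, 7) = (b OR e OR NOT a) AND (b OR NOT e OR NOT a) AND (NOT b OR e OR a) AND (NOT b OR NOT e OR NOT a)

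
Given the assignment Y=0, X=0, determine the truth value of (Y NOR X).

Substituting: (0 NOR 0)
= 1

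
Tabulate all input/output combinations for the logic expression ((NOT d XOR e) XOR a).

e | a | d | Output
------------------
0 | 0 | 0 | 1
0 | 0 | 1 | 0
0 | 1 | 0 | 0
0 | 1 | 1 | 1
1 | 0 | 0 | 0
1 | 0 | 1 | 1
1 | 1 | 0 | 1
1 | 1 | 1 | 0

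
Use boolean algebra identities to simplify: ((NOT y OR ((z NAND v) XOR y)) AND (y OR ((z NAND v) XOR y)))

By distribution ((E OR v) AND (E OR NOT v) = E):
= ((z NAND v) XOR y)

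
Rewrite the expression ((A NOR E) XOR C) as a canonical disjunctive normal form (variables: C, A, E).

(NOT C AND NOT A AND NOT E) OR (C AND NOT A AND E) OR (C AND A AND NOT E) OR (C AND A AND E)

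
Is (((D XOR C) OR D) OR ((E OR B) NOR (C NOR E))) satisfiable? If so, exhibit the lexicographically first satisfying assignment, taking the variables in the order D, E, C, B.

D=0, E=0, C=1, B=0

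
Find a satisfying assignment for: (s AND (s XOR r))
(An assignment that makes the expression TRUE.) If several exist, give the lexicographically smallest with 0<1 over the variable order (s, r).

s=1, r=0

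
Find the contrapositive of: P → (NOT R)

Contrapositive: R → NOT P
Note: A statement and its contrapositive are logically equivalent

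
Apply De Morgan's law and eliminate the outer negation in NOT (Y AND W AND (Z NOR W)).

NOT Y OR NOT W OR NOT (Z NOR W)
De Morgan's: NOT(AND of terms) = OR of negations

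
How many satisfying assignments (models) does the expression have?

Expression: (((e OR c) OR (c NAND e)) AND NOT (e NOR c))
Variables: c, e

Satisfying assignments: (0,1), (1,0), (1,1)
Count: 3 out of 4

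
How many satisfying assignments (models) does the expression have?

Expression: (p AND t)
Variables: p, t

Satisfying assignments: (1,1)
Count: 1 out of 4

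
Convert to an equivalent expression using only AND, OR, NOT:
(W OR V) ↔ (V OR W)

((W OR V) AND (V OR W)) OR (NOT (W OR V) AND NOT (V OR W))
(Biconditional = both true or both false)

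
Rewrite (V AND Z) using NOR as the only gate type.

((V NOR V) NOR (Z NOR Z))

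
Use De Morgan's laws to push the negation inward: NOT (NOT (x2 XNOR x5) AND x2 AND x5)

(x2 XNOR x5) OR NOT x2 OR NOT x5
De Morgan's: NOT(AND of terms) = OR of negations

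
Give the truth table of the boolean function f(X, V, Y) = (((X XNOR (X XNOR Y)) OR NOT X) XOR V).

X | V | Y | Output
------------------
0 | 0 | 0 | 1
0 | 0 | 1 | 1
0 | 1 | 0 | 0
0 | 1 | 1 | 0
1 | 0 | 0 | 0
1 | 0 | 1 | 1
1 | 1 | 0 | 1
1 | 1 | 1 | 0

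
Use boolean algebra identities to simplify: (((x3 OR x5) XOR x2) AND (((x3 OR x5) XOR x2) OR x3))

By absorption (E AND (E OR v) = E):
= ((x3 OR x5) XOR x2)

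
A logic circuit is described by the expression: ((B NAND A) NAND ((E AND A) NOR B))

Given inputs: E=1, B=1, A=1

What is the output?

Substituting: ((1 NAND 1) NAND ((1 AND 1) NOR 1))
= 1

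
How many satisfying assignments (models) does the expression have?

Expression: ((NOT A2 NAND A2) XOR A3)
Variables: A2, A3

Satisfying assignments: (0,0), (1,0)
Count: 2 out of 4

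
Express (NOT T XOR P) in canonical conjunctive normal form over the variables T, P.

(T OR NOT P) AND (NOT T OR P)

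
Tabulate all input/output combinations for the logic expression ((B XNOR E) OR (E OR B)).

B | E | Output
--------------
0 | 0 | 1
0 | 1 | 1
1 | 0 | 1
1 | 1 | 1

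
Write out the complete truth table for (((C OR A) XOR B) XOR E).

B | C | A | E | Output
----------------------
0 | 0 | 0 | 0 | 0
0 | 0 | 0 | 1 | 1
0 | 0 | 1 | 0 | 1
0 | 0 | 1 | 1 | 0
0 | 1 | 0 | 0 | 1
0 | 1 | 0 | 1 | 0
0 | 1 | 1 | 0 | 1
0 | 1 | 1 | 1 | 0
1 | 0 | 0 | 0 | 1
1 | 0 | 0 | 1 | 0
1 | 0 | 1 | 0 | 0
1 | 0 | 1 | 1 | 1
1 | 1 | 0 | 0 | 0
1 | 1 | 0 | 1 | 1
1 | 1 | 1 | 0 | 0
1 | 1 | 1 | 1 | 1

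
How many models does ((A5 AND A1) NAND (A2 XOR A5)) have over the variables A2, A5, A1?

Satisfying assignments: (0,0,0), (0,0,1), (0,1,0), (1,0,0), (1,0,1), (1,1,0), (1,1,1)
Count: 7 out of 8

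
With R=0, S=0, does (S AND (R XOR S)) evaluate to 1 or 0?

Substituting: (0 AND (0 XOR 0))
= 0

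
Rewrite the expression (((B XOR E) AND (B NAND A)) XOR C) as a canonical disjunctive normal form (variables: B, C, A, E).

(NOT B AND NOT C AND NOT A AND E) OR (NOT B AND NOT C AND A AND E) OR (NOT B AND C AND NOT A AND NOT E) OR (NOT B AND C AND A AND NOT E) OR (B AND NOT C AND NOT A AND NOT E) OR (B AND C AND NOT A AND E) OR (B AND C AND A AND NOT E) OR (B AND C AND A AND E)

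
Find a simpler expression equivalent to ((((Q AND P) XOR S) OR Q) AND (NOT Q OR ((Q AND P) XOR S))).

By distribution ((E OR v) AND (E OR NOT v) = E):
= ((Q AND P) XOR S)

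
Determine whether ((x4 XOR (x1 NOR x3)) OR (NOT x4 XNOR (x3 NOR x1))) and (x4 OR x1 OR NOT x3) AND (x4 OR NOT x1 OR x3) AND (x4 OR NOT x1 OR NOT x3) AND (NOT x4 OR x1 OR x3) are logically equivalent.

Yes, they are equivalent — the two output columns agree on all 8 assignments:
x4 | x1 | x3 | Expression 1 | Expression 2
------------------------------------------
0 | 0 | 0 | 1 | 1
0 | 0 | 1 | 0 | 0
0 | 1 | 0 | 0 | 0
0 | 1 | 1 | 0 | 0
1 | 0 | 0 | 0 | 0
1 | 0 | 1 | 1 | 1
1 | 1 | 0 | 1 | 1
1 | 1 | 1 | 1 | 1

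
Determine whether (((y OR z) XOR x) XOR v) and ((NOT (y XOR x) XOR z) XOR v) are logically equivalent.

No. Counterexample: with z=0, x=0, v=0, y=0, Expression 1 = 0 but Expression 2 = 1.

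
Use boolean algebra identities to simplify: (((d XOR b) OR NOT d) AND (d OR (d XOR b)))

By distribution ((E OR v) AND (E OR NOT v) = E):
= (d XOR b)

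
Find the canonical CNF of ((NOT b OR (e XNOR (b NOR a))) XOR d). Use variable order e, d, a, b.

(e OR NOT d OR a OR b) AND (e OR NOT d OR a OR NOT b) AND (e OR NOT d OR NOT a OR b) AND (e OR NOT d OR NOT a OR NOT b) AND (NOT e OR d OR a OR NOT b) AND (NOT e OR d OR NOT a OR NOT b) AND (NOT e OR NOT d OR a OR b) AND (NOT e OR NOT d OR NOT a OR b)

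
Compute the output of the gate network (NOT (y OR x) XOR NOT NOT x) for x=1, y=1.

Substituting: (NOT (1 OR 1) XOR NOT NOT 1)
= 1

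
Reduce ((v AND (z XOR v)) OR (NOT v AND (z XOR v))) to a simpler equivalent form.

By distribution ((E AND v) OR (E AND NOT v) = E):
= (z XOR v)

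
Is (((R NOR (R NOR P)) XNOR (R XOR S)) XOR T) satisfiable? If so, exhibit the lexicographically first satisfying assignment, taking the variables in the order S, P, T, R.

S=0, P=0, T=0, R=0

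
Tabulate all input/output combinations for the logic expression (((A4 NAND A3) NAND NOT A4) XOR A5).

A4 | A5 | A3 | Output
---------------------
0 | 0 | 0 | 0
0 | 0 | 1 | 0
0 | 1 | 0 | 1
0 | 1 | 1 | 1
1 | 0 | 0 | 1
1 | 0 | 1 | 1
1 | 1 | 0 | 0
1 | 1 | 1 | 0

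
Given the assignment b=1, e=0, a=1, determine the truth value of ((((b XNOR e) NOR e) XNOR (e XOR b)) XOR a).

Substituting: ((((1 XNOR 0) NOR 0) XNOR (0 XOR 1)) XOR 1)
= 0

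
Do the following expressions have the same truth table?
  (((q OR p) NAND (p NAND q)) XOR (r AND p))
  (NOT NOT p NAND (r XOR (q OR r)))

No. Counterexample: with q=0, r=0, p=1, Expression 1 = 0 but Expression 2 = 1.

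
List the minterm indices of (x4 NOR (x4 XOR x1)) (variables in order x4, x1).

Σm(0) = (NOT x4 AND NOT x1)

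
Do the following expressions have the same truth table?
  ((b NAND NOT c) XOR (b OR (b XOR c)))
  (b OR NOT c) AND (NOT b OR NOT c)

Yes, they are equivalent — the two output columns agree on all 4 assignments:
b | c | Expression 1 | Expression 2
-----------------------------------
0 | 0 | 1 | 1
0 | 1 | 0 | 0
1 | 0 | 1 | 1
1 | 1 | 0 | 0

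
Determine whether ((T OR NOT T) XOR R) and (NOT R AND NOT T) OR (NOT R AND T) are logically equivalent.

Yes, they are equivalent — the two output columns agree on all 4 assignments:
R | T | Expression 1 | Expression 2
-----------------------------------
0 | 0 | 1 | 1
0 | 1 | 1 | 1
1 | 0 | 0 | 0
1 | 1 | 0 | 0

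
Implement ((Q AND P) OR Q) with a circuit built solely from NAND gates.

((((Q NAND P) NAND (Q NAND P)) NAND ((Q NAND P) NAND (Q NAND P))) NAND (Q NAND Q))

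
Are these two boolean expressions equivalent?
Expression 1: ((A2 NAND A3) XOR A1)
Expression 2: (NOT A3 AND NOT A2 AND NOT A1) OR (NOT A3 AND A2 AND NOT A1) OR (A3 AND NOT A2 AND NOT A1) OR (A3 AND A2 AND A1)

Yes, they are equivalent — the two output columns agree on all 8 assignments:
A3 | A2 | A1 | Expression 1 | Expression 2
------------------------------------------
0 | 0 | 0 | 1 | 1
0 | 0 | 1 | 0 | 0
0 | 1 | 0 | 1 | 1
0 | 1 | 1 | 0 | 0
1 | 0 | 0 | 1 | 1
1 | 0 | 1 | 0 | 0
1 | 1 | 0 | 0 | 0
1 | 1 | 1 | 1 | 1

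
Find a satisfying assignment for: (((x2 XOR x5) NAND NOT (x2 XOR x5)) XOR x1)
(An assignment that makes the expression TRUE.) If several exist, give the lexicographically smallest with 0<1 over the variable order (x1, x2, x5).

x1=0, x2=0, x5=0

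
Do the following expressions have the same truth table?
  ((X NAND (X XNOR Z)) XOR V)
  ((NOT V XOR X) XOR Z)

No. Counterexample: with X=0, V=0, Z=1, Expression 1 = 1 but Expression 2 = 0.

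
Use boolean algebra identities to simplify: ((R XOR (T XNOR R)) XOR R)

By XOR self-cancellation ((E XOR v) XOR v = E):
= (T XNOR R)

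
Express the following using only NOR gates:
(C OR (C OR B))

((C NOR ((C NOR B) NOR (C NOR B))) NOR (C NOR ((C NOR B) NOR (C NOR B))))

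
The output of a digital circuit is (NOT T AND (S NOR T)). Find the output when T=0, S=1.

Substituting: (NOT 0 AND (1 NOR 0))
= 0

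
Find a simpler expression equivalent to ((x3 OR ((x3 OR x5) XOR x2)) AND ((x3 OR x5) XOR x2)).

By absorption (E AND (E OR v) = E):
= ((x3 OR x5) XOR x2)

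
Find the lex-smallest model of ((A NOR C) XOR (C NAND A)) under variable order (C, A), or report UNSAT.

C=0, A=1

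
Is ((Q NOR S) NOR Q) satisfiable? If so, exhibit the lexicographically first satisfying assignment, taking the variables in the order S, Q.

S=1, Q=0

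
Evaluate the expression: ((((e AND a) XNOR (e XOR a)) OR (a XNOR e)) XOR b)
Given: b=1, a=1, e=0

Substituting: ((((0 AND 1) XNOR (0 XOR 1)) OR (1 XNOR 0)) XOR 1)
= 1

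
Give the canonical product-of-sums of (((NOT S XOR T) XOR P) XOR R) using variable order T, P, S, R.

ΠM(1, 2, 4, 7, 8, 11, 13, 14) = (T OR P OR S OR NOT R) AND (T OR P OR NOT S OR R) AND (T OR NOT P OR S OR R) AND (T OR NOT P OR NOT S OR NOT R) AND (NOT T OR P OR S OR R) AND (NOT T OR P OR NOT S OR NOT R) AND (NOT T OR NOT P OR S OR NOT R) AND (NOT T OR NOT P OR NOT S OR R)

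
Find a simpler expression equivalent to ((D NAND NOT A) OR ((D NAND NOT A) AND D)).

By absorption (E OR (E AND v) = E):
= (D NAND NOT A)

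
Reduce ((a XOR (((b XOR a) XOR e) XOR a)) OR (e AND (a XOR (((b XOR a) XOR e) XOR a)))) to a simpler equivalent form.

By absorption (E OR (E AND v) = E) then XOR self-cancellation ((E XOR v) XOR v = E):
= ((b XOR a) XOR e)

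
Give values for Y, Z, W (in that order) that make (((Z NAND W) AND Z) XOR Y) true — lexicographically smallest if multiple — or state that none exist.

Y=0, Z=1, W=0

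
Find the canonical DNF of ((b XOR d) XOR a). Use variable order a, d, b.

(NOT a AND NOT d AND b) OR (NOT a AND d AND NOT b) OR (a AND NOT d AND NOT b) OR (a AND d AND b)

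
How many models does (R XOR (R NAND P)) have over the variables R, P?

Satisfying assignments: (0,0), (0,1), (1,1)
Count: 3 out of 4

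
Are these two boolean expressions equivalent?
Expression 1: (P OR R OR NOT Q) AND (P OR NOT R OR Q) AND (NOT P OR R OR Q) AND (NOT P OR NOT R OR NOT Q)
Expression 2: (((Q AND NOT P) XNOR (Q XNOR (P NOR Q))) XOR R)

Yes, they are equivalent — the two output columns agree on all 8 assignments:
P | R | Q | Expression 1 | Expression 2
---------------------------------------
0 | 0 | 0 | 1 | 1
0 | 0 | 1 | 0 | 0
0 | 1 | 0 | 0 | 0
0 | 1 | 1 | 1 | 1
1 | 0 | 0 | 0 | 0
1 | 0 | 1 | 1 | 1
1 | 1 | 0 | 1 | 1
1 | 1 | 1 | 0 | 0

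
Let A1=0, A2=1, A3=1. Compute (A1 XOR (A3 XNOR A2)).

Substituting: (0 XOR (1 XNOR 1))
= 1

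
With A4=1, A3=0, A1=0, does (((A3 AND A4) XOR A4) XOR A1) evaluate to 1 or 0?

Substituting: (((0 AND 1) XOR 1) XOR 0)
= 1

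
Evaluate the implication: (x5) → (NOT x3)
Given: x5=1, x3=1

Antecedent (x5) = 1; consequent (NOT x3) = 0.
1 → 0 = 0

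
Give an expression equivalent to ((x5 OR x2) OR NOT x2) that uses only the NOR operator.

((((x5 NOR x2) NOR (x5 NOR x2)) NOR (x2 NOR x2)) NOR (((x5 NOR x2) NOR (x5 NOR x2)) NOR (x2 NOR x2)))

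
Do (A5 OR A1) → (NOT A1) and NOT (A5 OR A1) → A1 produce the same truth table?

No, Inverse is not equivalent to original (counterexample: A1=0, A5=0)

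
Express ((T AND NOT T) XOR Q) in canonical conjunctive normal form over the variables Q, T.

(Q OR T) AND (Q OR NOT T)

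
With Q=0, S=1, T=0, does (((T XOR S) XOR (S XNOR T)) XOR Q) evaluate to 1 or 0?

Substituting: (((0 XOR 1) XOR (1 XNOR 0)) XOR 0)
= 1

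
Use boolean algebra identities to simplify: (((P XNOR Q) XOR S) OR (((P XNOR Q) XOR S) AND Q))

By absorption (E OR (E AND v) = E):
= ((P XNOR Q) XOR S)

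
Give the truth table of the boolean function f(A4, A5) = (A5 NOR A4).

A4 | A5 | Output
----------------
0 | 0 | 1
0 | 1 | 0
1 | 0 | 0
1 | 1 | 0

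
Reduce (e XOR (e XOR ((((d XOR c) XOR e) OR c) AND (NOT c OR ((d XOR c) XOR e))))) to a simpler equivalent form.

By XOR self-cancellation ((E XOR v) XOR v = E) then distribution ((E OR v) AND (E OR NOT v) = E):
= ((d XOR c) XOR e)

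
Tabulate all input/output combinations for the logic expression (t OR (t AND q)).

t | q | Output
--------------
0 | 0 | 0
0 | 1 | 0
1 | 0 | 1
1 | 1 | 1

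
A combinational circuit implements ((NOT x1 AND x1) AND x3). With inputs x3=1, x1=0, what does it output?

Substituting: ((NOT 0 AND 0) AND 1)
= 0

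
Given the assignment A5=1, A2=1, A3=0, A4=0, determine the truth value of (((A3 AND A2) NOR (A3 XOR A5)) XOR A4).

Substituting: (((0 AND 1) NOR (0 XOR 1)) XOR 0)
= 0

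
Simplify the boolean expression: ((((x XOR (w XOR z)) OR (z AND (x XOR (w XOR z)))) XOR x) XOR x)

By XOR self-cancellation ((E XOR v) XOR v = E) then absorption (E OR (E AND v) = E):
= (x XOR (w XOR z))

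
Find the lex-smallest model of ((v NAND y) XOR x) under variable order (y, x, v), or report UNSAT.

y=0, x=0, v=0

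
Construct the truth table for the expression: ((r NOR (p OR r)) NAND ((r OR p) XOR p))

r | p | Output
--------------
0 | 0 | 1
0 | 1 | 1
1 | 0 | 1
1 | 1 | 1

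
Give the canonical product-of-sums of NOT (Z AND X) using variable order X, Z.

ΠM(3) = (NOT X OR NOT Z)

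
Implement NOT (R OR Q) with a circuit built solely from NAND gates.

(((R NAND R) NAND (Q NAND Q)) NAND ((R NAND R) NAND (Q NAND Q)))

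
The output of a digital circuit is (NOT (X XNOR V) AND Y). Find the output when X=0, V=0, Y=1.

Substituting: (NOT (0 XNOR 0) AND 1)
= 0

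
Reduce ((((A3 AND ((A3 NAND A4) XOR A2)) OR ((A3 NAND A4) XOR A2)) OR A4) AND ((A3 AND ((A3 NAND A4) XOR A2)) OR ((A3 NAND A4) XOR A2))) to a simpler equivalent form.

By absorption (E AND (E OR v) = E) then absorption (E OR (E AND v) = E):
= ((A3 NAND A4) XOR A2)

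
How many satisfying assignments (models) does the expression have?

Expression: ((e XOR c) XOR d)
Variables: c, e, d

Satisfying assignments: (0,0,1), (0,1,0), (1,0,0), (1,1,1)
Count: 4 out of 8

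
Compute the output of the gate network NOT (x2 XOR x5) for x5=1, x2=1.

Substituting: NOT (1 XOR 1)
= 1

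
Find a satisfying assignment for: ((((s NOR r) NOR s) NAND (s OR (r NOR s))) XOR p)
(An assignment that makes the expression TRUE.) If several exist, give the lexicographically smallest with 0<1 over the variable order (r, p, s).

r=0, p=0, s=0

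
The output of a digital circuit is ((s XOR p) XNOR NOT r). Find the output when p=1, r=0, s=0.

Substituting: ((0 XOR 1) XNOR NOT 0)
= 1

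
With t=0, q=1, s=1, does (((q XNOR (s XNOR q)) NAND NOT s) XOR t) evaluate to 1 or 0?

Substituting: (((1 XNOR (1 XNOR 1)) NAND NOT 1) XOR 0)
= 1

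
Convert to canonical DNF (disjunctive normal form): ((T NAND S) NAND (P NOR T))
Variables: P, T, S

(NOT P AND T AND NOT S) OR (NOT P AND T AND S) OR (P AND NOT T AND NOT S) OR (P AND NOT T AND S) OR (P AND T AND NOT S) OR (P AND T AND S)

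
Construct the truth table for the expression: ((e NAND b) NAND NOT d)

d | b | e | Output
------------------
0 | 0 | 0 | 0
0 | 0 | 1 | 0
0 | 1 | 0 | 0
0 | 1 | 1 | 1
1 | 0 | 0 | 1
1 | 0 | 1 | 1
1 | 1 | 0 | 1
1 | 1 | 1 | 1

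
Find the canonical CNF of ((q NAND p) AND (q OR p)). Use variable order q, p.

(q OR p) AND (NOT q OR NOT p)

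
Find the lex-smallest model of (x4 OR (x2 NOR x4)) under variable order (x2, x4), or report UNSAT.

x2=0, x4=0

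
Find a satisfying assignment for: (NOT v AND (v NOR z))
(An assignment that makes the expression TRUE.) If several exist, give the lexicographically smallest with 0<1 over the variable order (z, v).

z=0, v=0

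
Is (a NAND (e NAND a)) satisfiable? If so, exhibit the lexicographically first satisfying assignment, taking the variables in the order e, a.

e=0, a=0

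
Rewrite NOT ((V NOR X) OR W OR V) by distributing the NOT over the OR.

NOT (V NOR X) AND NOT W AND NOT V
De Morgan's: NOT(OR of terms) = AND of negations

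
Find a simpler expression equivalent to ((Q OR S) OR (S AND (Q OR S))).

By absorption (E OR (E AND v) = E):
= (Q OR S)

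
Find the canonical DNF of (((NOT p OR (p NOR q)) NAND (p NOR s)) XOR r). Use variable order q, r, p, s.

(NOT q AND NOT r AND NOT p AND s) OR (NOT q AND NOT r AND p AND NOT s) OR (NOT q AND NOT r AND p AND s) OR (NOT q AND r AND NOT p AND NOT s) OR (q AND NOT r AND NOT p AND s) OR (q AND NOT r AND p AND NOT s) OR (q AND NOT r AND p AND s) OR (q AND r AND NOT p AND NOT s)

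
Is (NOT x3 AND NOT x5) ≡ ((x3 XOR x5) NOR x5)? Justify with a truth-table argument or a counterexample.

Yes, they are equivalent — the two output columns agree on all 4 assignments:
x3 | x5 | Expression 1 | Expression 2
-------------------------------------
0 | 0 | 1 | 1
0 | 1 | 0 | 0
1 | 0 | 0 | 0
1 | 1 | 0 | 0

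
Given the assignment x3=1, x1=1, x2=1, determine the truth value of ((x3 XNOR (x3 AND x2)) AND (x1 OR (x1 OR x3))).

Substituting: ((1 XNOR (1 AND 1)) AND (1 OR (1 OR 1)))
= 1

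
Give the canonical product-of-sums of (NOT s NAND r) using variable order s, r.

ΠM(1) = (s OR NOT r)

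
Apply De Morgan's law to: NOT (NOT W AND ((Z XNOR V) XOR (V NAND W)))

W OR NOT ((Z XNOR V) XOR (V NAND W))
De Morgan's: NOT(AND of terms) = OR of negations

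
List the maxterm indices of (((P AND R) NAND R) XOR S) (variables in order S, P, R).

ΠM(3, 4, 5, 6) = (S OR NOT P OR NOT R) AND (NOT S OR P OR R) AND (NOT S OR P OR NOT R) AND (NOT S OR NOT P OR R)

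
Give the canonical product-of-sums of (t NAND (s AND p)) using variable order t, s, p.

ΠM(7) = (NOT t OR NOT s OR NOT p)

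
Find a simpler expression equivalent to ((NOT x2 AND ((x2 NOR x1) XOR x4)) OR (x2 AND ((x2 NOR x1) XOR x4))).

By distribution ((E AND v) OR (E AND NOT v) = E):
= ((x2 NOR x1) XOR x4)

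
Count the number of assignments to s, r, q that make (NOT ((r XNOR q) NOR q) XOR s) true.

Satisfying assignments: (0,0,0), (0,0,1), (0,1,1), (1,1,0)
Count: 4 out of 8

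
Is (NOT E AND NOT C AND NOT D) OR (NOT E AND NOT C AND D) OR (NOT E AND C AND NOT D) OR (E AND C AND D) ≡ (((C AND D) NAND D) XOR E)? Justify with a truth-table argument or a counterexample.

Yes, they are equivalent — the two output columns agree on all 8 assignments:
E | C | D | Expression 1 | Expression 2
---------------------------------------
0 | 0 | 0 | 1 | 1
0 | 0 | 1 | 1 | 1
0 | 1 | 0 | 1 | 1
0 | 1 | 1 | 0 | 0
1 | 0 | 0 | 0 | 0
1 | 0 | 1 | 0 | 0
1 | 1 | 0 | 0 | 0
1 | 1 | 1 | 1 | 1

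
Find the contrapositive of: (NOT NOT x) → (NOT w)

Contrapositive: w → NOT x
Note: A statement and its contrapositive are logically equivalent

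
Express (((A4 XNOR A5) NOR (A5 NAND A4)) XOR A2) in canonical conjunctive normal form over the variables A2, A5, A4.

(A2 OR A5 OR A4) AND (A2 OR A5 OR NOT A4) AND (A2 OR NOT A5 OR A4) AND (A2 OR NOT A5 OR NOT A4)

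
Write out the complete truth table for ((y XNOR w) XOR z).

z | y | w | Output
------------------
0 | 0 | 0 | 1
0 | 0 | 1 | 0
0 | 1 | 0 | 0
0 | 1 | 1 | 1
1 | 0 | 0 | 0
1 | 0 | 1 | 1
1 | 1 | 0 | 1
1 | 1 | 1 | 0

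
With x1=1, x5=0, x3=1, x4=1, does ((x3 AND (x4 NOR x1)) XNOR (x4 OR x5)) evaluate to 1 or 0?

Substituting: ((1 AND (1 NOR 1)) XNOR (1 OR 0))
= 0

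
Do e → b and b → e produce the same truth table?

No, Converse is not equivalent to original (counterexample: e=0, b=1)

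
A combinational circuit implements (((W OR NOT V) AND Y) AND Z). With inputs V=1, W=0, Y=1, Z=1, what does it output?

Substituting: (((0 OR NOT 1) AND 1) AND 1)
= 0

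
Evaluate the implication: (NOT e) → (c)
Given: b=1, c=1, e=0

Antecedent (NOT e) = 1; consequent (c) = 1.
1 → 1 = 1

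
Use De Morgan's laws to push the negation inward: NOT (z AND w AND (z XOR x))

NOT z OR NOT w OR NOT (z XOR x)
De Morgan's: NOT(AND of terms) = OR of negations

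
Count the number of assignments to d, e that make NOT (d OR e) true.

Satisfying assignments: (0,0)
Count: 1 out of 4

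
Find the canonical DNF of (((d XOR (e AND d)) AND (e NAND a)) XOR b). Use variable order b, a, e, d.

(NOT b AND NOT a AND NOT e AND d) OR (NOT b AND a AND NOT e AND d) OR (b AND NOT a AND NOT e AND NOT d) OR (b AND NOT a AND e AND NOT d) OR (b AND NOT a AND e AND d) OR (b AND a AND NOT e AND NOT d) OR (b AND a AND e AND NOT d) OR (b AND a AND e AND d)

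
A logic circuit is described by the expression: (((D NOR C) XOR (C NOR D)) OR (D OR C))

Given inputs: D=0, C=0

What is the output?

Substituting: (((0 NOR 0) XOR (0 NOR 0)) OR (0 OR 0))
= 0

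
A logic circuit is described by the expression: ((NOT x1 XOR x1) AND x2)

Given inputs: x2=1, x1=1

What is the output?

Substituting: ((NOT 1 XOR 1) AND 1)
= 1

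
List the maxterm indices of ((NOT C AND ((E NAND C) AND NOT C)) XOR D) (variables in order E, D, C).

ΠM(1, 2, 5, 6) = (E OR D OR NOT C) AND (E OR NOT D OR C) AND (NOT E OR D OR NOT C) AND (NOT E OR NOT D OR C)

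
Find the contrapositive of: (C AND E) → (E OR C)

Contrapositive: NOT (E OR C) → NOT (C AND E)
Note: A statement and its contrapositive are logically equivalent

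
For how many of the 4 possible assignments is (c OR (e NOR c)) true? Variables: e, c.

Satisfying assignments: (0,0), (0,1), (1,1)
Count: 3 out of 4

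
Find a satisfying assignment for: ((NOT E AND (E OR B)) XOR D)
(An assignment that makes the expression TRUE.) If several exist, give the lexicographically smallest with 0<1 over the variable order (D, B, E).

D=0, B=1, E=0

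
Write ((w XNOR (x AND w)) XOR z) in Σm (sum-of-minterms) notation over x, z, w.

Σm(0, 3, 4, 5) = (NOT x AND NOT z AND NOT w) OR (NOT x AND z AND w) OR (x AND NOT z AND NOT w) OR (x AND NOT z AND w)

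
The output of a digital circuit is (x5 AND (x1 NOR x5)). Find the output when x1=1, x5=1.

Substituting: (1 AND (1 NOR 1))
= 0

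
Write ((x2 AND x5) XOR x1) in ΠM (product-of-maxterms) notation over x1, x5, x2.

ΠM(0, 1, 2, 7) = (x1 OR x5 OR x2) AND (x1 OR x5 OR NOT x2) AND (x1 OR NOT x5 OR x2) AND (NOT x1 OR NOT x5 OR NOT x2)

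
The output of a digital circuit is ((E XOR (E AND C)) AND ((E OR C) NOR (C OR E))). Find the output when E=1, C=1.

Substituting: ((1 XOR (1 AND 1)) AND ((1 OR 1) NOR (1 OR 1)))
= 0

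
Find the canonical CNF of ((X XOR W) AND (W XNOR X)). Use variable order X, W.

(X OR W) AND (X OR NOT W) AND (NOT X OR W) AND (NOT X OR NOT W)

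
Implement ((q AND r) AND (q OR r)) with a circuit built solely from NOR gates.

((((q NOR q) NOR (r NOR r)) NOR ((q NOR q) NOR (r NOR r))) NOR (((q NOR r) NOR (q NOR r)) NOR ((q NOR r) NOR (q NOR r))))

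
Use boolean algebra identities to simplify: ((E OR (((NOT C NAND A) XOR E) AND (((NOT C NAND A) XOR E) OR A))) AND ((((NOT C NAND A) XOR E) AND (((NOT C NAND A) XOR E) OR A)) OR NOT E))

By distribution ((E OR v) AND (E OR NOT v) = E) then absorption (E AND (E OR v) = E):
= ((NOT C NAND A) XOR E)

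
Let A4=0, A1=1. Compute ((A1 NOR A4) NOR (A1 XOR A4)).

Substituting: ((1 NOR 0) NOR (1 XOR 0))
= 0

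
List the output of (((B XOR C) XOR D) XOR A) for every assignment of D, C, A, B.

D | C | A | B | Output
----------------------
0 | 0 | 0 | 0 | 0
0 | 0 | 0 | 1 | 1
0 | 0 | 1 | 0 | 1
0 | 0 | 1 | 1 | 0
0 | 1 | 0 | 0 | 1
0 | 1 | 0 | 1 | 0
0 | 1 | 1 | 0 | 0
0 | 1 | 1 | 1 | 1
1 | 0 | 0 | 0 | 1
1 | 0 | 0 | 1 | 0
1 | 0 | 1 | 0 | 0
1 | 0 | 1 | 1 | 1
1 | 1 | 0 | 0 | 0
1 | 1 | 0 | 1 | 1
1 | 1 | 1 | 0 | 1
1 | 1 | 1 | 1 | 0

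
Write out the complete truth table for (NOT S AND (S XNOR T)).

S | T | Output
--------------
0 | 0 | 1
0 | 1 | 0
1 | 0 | 0
1 | 1 | 0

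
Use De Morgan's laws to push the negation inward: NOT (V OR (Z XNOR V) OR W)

NOT V AND NOT (Z XNOR V) AND NOT W
De Morgan's: NOT(OR of terms) = AND of negations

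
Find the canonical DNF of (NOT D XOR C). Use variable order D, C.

(NOT D AND NOT C) OR (D AND C)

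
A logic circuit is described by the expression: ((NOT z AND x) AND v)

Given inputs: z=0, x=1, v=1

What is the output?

Substituting: ((NOT 0 AND 1) AND 1)
= 1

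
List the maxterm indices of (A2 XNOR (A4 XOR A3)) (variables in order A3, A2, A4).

ΠM(1, 2, 4, 7) = (A3 OR A2 OR NOT A4) AND (A3 OR NOT A2 OR A4) AND (NOT A3 OR A2 OR A4) AND (NOT A3 OR NOT A2 OR NOT A4)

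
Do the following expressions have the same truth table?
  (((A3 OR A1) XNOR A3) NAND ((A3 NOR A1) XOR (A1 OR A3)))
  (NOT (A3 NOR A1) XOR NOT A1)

No. Counterexample: with A1=0, A3=0, Expression 1 = 0 but Expression 2 = 1.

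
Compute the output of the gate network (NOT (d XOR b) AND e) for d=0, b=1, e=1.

Substituting: (NOT (0 XOR 1) AND 1)
= 0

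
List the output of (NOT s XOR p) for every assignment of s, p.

s | p | Output
--------------
0 | 0 | 1
0 | 1 | 0
1 | 0 | 0
1 | 1 | 1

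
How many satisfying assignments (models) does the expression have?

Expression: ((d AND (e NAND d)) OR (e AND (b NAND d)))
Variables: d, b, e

Satisfying assignments: (0,0,1), (0,1,1), (1,0,0), (1,0,1), (1,1,0)
Count: 5 out of 8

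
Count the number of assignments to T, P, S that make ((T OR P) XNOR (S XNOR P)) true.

Satisfying assignments: (0,0,1), (0,1,1), (1,0,0), (1,1,1)
Count: 4 out of 8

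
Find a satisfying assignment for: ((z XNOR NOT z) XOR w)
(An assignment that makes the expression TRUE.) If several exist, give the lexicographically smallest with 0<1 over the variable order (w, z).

w=1, z=0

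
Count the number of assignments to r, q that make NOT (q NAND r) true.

Satisfying assignments: (1,1)
Count: 1 out of 4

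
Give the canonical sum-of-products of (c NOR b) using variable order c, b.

Σm(0) = (NOT c AND NOT b)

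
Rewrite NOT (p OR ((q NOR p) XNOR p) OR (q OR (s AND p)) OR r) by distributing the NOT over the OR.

NOT p AND NOT ((q NOR p) XNOR p) AND NOT (q OR (s AND p)) AND NOT r
De Morgan's: NOT(OR of terms) = AND of negations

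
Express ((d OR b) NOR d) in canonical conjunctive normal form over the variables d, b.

(d OR NOT b) AND (NOT d OR b) AND (NOT d OR NOT b)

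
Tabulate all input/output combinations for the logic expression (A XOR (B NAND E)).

E | B | A | Output
------------------
0 | 0 | 0 | 1
0 | 0 | 1 | 0
0 | 1 | 0 | 1
0 | 1 | 1 | 0
1 | 0 | 0 | 1
1 | 0 | 1 | 0
1 | 1 | 0 | 0
1 | 1 | 1 | 1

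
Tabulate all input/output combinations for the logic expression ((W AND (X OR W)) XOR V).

V | W | X | Output
------------------
0 | 0 | 0 | 0
0 | 0 | 1 | 0
0 | 1 | 0 | 1
0 | 1 | 1 | 1
1 | 0 | 0 | 1
1 | 0 | 1 | 1
1 | 1 | 0 | 0
1 | 1 | 1 | 0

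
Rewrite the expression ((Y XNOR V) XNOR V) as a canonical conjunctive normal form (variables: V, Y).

(V OR Y) AND (NOT V OR Y)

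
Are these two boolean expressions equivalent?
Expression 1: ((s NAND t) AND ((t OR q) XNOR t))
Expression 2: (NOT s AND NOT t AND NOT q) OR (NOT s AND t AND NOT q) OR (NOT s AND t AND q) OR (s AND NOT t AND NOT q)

Yes, they are equivalent — the two output columns agree on all 8 assignments:
s | t | q | Expression 1 | Expression 2
---------------------------------------
0 | 0 | 0 | 1 | 1
0 | 0 | 1 | 0 | 0
0 | 1 | 0 | 1 | 1
0 | 1 | 1 | 1 | 1
1 | 0 | 0 | 1 | 1
1 | 0 | 1 | 0 | 0
1 | 1 | 0 | 0 | 0
1 | 1 | 1 | 0 | 0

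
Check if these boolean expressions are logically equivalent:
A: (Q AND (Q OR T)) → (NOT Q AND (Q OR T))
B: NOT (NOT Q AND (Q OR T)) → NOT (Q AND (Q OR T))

Yes, Contrapositive is always equivalent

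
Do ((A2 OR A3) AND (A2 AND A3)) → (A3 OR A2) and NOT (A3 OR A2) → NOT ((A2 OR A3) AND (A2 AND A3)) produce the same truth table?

Yes, Contrapositive is always equivalent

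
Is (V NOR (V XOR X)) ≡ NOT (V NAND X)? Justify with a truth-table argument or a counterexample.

No. Counterexample: with V=0, X=0, Expression 1 = 1 but Expression 2 = 0.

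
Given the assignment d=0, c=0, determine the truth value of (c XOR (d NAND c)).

Substituting: (0 XOR (0 NAND 0))
= 1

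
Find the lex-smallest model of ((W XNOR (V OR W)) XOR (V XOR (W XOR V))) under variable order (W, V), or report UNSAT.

W=0, V=0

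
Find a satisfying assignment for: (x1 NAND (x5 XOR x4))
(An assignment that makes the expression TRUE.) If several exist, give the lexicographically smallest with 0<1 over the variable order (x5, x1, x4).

x5=0, x1=0, x4=0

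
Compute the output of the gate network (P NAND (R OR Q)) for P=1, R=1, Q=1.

Substituting: (1 NAND (1 OR 1))
= 0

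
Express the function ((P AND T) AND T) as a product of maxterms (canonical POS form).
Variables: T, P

ΠM(0, 1, 2) = (T OR P) AND (T OR NOT P) AND (NOT T OR P)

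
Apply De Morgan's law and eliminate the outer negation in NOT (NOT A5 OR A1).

A5 AND NOT A1
De Morgan's: NOT(OR of terms) = AND of negations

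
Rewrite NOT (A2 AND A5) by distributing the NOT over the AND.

NOT A2 OR NOT A5
De Morgan's: NOT(AND of terms) = OR of negations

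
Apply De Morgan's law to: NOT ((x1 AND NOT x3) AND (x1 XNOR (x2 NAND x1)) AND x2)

NOT (x1 AND NOT x3) OR NOT (x1 XNOR (x2 NAND x1)) OR NOT x2
De Morgan's: NOT(AND of terms) = OR of negations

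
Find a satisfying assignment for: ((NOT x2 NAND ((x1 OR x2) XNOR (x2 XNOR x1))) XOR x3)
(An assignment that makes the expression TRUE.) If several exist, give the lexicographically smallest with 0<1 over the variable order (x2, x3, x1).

x2=0, x3=0, x1=0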